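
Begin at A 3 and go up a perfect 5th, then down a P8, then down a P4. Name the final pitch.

A perfect fifth up from A3 is E4.
Down a perfect octave from E4: E3 (12 semitones down).
Down a perfect fourth from E3: B2 (5 semitones down).

B 2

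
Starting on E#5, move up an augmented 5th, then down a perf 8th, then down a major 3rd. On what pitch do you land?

An augmented fifth up from E#5 is B##5.
A perfect octave down from B##5 is B##4.
B##4 down a major third → G##4 (4 semitones).

G##4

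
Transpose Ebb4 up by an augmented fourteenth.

The fourteenth's letter: E up seven letter names plus an octave → D.
An augmented fourteenth is 24 semitones; 24 semitones up from Ebb4 gives D6.

D6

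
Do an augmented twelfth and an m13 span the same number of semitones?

Yes

An augmented twelfth = 20 semitones = a minor thirteenth; enharmonically equal.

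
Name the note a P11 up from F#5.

B6

The eleventh's letter: F up four letter names plus an octave → B.
A perfect eleventh is 17 semitones; 17 semitones up from F#5 gives B6.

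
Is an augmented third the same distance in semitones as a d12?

An augmented third is 5 semitones but a diminished twelfth is 18 semitones — different sizes.

No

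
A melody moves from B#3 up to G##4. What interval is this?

major sixth

B to G spans six letter names (B-C-D-E-F-G): a sixth.
B#3 to G##4 is 9 semitones, matching the major sixth exactly, so the quality is major.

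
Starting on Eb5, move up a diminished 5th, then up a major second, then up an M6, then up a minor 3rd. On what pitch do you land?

Up a diminished fifth from Eb5: Bbb5 (6 semitones up).
Bbb5 up a major second → Cb6 (2 semitones).
Up a major sixth from Cb6: Ab6 (9 semitones up).
Up a minor third from Ab6: Cb7 (3 semitones up).

Cb7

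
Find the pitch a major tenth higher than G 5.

B 6

Counting three letter names plus an octave up from G lands on B.
A major tenth is 16 semitones; 16 semitones up from G5 gives B6.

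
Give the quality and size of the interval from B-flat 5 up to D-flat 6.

minor third

B to D spans three letter names (B-C-D), so the interval is some kind of third.
A major third would be 4 semitones, but Bb5 to Db6 is 3 — one semitone narrower, making it a minor third.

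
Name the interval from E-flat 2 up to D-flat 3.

minor seventh

E to D spans seven letter names (E-F-G-A-B-C-D), so the interval is some kind of seventh.
A major seventh would be 11 semitones, but Eb2 to Db3 is 10 — one semitone narrower, making it a minor seventh.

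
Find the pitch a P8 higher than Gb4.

For an octave the letter name doesn't change: still G, an octave up.
Moving 12 semitones up from Gb4 (the size of a perfect octave) reaches Gb5.

Gb5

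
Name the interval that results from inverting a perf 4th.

perfect 5th

The rule of nine gives the new number: 9 − 4 = 5, so a fourth becomes a fifth.
Quality inverts too: perfect stays perfect. That makes the inversion a perfect fifth.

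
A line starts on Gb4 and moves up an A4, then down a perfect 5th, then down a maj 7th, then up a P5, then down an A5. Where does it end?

Gbb3

Gb4 up an augmented fourth → C5 (6 semitones).
C5 down a perfect fifth → F4 (7 semitones).
Down a major seventh from F4: Gb3 (11 semitones down).
Up a perfect fifth from Gb3: Db4 (7 semitones up).
Down an augmented fifth from Db4: Gbb3 (8 semitones down).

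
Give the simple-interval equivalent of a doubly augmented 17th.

Subtracting seven from the interval number removes an octave: 17 − 14 = 3.
So a doubly augmented seventeenth is 2 octaves plus a doubly augmented third. The quality is unchanged.

doubly augmented 3rd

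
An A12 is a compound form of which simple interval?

Each octave removed subtracts seven from the number: 12 − 7 = 5.
So an augmented twelfth is an octave plus an augmented fifth. The quality is unchanged.

augmented fifth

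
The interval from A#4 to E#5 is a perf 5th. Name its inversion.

P4

Inverted interval numbers add to nine, so a fifth pairs with a fourth (5 + 4 = 9).
The quality also flips — perfect stays perfect — giving a perfect fourth.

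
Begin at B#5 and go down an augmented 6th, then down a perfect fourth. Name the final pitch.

A4

An augmented sixth down from B#5 is D5.
A perfect fourth down from D5 is A4.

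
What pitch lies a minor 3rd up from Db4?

Fb4

Counting three letter names up from D lands on F.
A minor third is 3 semitones; 3 semitones up from Db4 gives Fb4.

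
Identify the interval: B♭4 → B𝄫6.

diminished 15th

B to B is the same letter name, plus 2 octaves, so the interval is some kind of fifteenth.
The perfect fifteenth is 24 semitones; here we have 23, one semitone narrower: diminished.
(Equivalently, a compound diminished octave: a diminished octave plus an octave.)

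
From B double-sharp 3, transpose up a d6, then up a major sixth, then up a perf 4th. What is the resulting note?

Up a diminished sixth from B##3: G#4 (7 semitones up).
Up a major sixth from G#4: E#5 (9 semitones up).
E#5 up a perfect fourth → A#5 (5 semitones).

A sharp 5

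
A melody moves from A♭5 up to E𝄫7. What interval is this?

diminished twelfth

A to E spans five letter names (A-B-C-D-E), plus an octave — that makes it a twelfth of some quality.
Ab5 to Ebb7 spans 18 semitones — one semitone narrower than the perfect twelfth (19) — giving a diminished twelfth.
(Equivalently, a compound diminished fifth: a diminished fifth plus an octave.)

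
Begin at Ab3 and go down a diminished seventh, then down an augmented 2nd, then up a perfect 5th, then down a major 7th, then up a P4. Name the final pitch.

Ab3 down a diminished seventh → B2 (9 semitones).
Down an augmented second from B2: Ab2 (3 semitones down).
Ab2 up a perfect fifth → Eb3 (7 semitones).
A major seventh down from Eb3 is Fb2.
Up a perfect fourth from Fb2: Bbb2 (5 semitones up).

Bbb2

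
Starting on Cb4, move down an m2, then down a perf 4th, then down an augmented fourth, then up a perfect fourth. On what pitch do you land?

Fb3

A minor second down from Cb4 is Bb3.
Down a perfect fourth from Bb3: F3 (5 semitones down).
F3 down an augmented fourth → Cb3 (6 semitones).
Cb3 up a perfect fourth → Fb3 (5 semitones).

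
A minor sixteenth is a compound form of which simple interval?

Subtracting seven from the interval number removes an octave: 16 − 14 = 2.
That makes a minor sixteenth a compound minor second — 2 octaves plus a minor second.

m2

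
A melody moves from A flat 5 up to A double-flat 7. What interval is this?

diminished fifteenth

A to A is the same letter name, plus 2 octaves, so the interval is some kind of fifteenth.
A perfect fifteenth would be 24 semitones; Ab5 to Abb7 is 23, one semitone narrower, so the interval is diminished.
(Equivalently, a compound diminished octave: a diminished octave plus an octave.)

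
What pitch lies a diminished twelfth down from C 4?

F sharp 2

Five letters down from C (plus an octave) reaches F.
A diminished twelfth is 18 semitones; 18 semitones down from C4 gives F#2.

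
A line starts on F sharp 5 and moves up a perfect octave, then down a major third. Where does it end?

D 6

A perfect octave up from F#5 is F#6.
A major third down from F#6 is D6.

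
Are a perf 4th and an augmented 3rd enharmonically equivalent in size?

Yes

A perfect fourth spans 5 semitones, and an augmented third also spans 5 semitones — they're enharmonic.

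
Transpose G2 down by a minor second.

F#2

The second takes the letter from G down to F.
A minor second spans 1 semitone, so from G2 the target pitch is F#2.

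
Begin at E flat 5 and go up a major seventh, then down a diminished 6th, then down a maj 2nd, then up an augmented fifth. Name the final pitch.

B double-sharp 5

Eb5 up a major seventh → D6 (11 semitones).
D6 down a diminished sixth → F##5 (7 semitones).
F##5 down a major second → E#5 (2 semitones).
E#5 up an augmented fifth → B##5 (8 semitones).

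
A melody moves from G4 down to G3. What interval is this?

perfect octave

Descending from G4 to G3 is the same interval as ascending G3 to G4.
G to G is the same letter name, plus an octave: an octave.
The perfect octave spans 12 semitones, and G3 to G4 is exactly 12 semitones — so this is a perfect octave.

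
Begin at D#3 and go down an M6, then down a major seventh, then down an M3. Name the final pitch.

Eb1

A major sixth down from D#3 is F#2.
A major seventh down from F#2 is G1.
Down a major third from G1: Eb1 (4 semitones down).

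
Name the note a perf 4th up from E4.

Counting four letter names up from E lands on A.
Moving 5 semitones up from E4 (the size of a perfect fourth) reaches A4.

A4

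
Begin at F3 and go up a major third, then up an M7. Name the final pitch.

G#4

A major third up from F3 is A3.
A major seventh up from A3 is G#4.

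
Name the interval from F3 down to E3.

Descending from F3 to E3 is the same interval as ascending E3 to F3.
E to F spans two letter names (E-F), so the interval is some kind of second.
At 1 semitone, E3→F3 falls one short of a major second: minor.

minor 2nd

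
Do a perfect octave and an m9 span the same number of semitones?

No

A perfect octave is 12 semitones but a minor ninth is 13 semitones — different sizes.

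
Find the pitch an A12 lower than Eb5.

Abb3

Counting five letter names plus an octave down from E lands on A.
An augmented twelfth is 20 semitones; 20 semitones down from Eb5 gives Abb3.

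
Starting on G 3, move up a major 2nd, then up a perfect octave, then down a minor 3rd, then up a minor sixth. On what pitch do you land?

G3 up a major second → A3 (2 semitones).
A perfect octave up from A3 is A4.
A minor third down from A4 is F#4.
Up a minor sixth from F#4: D5 (8 semitones up).

D 5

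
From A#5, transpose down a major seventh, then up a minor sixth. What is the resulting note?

A#5 down a major seventh → B4 (11 semitones).
Up a minor sixth from B4: G5 (8 semitones up).

G5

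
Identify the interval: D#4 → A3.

augmented fourth

Descending from D#4 to A3 is the same interval as ascending A3 to D#4.
A to D spans four letter names (A-B-C-D), so the interval is some kind of fourth.
A3 to D#4 spans 6 semitones — one semitone wider than the perfect fourth (5) — giving an augmented fourth.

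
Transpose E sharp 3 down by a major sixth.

G sharp 2

Counting six letter names down from E lands on G.
A major sixth is 9 semitones; 9 semitones down from E#3 gives G#2.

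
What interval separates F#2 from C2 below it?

A4

Descending from F#2 to C2 is the same interval as ascending C2 to F#2.
C to F spans four letter names (C-D-E-F): a fourth.
The perfect fourth is 5 semitones; here we have 6, one semitone wider: augmented.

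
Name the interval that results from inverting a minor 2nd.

M7

Interval numbers invert to sum to nine: 2 + 7 = 9, so a second inverts to a seventh.
Quality inverts too: minor becomes major. That makes the inversion a major seventh.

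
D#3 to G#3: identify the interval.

D to G spans four letter names (D-E-F-G), so the interval is some kind of fourth.
The perfect fourth spans 5 semitones, and D#3 to G#3 is exactly 5 semitones — so this is a perfect fourth.

P4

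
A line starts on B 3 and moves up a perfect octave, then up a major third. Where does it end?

D sharp 5

A perfect octave up from B3 is B4.
B4 up a major third → D#5 (4 semitones).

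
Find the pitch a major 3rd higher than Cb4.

Eb4

Counting three letter names up from C lands on E.
A major third is 4 semitones; 4 semitones up from Cb4 gives Eb4.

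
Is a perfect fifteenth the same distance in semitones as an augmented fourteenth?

A perfect fifteenth = 24 semitones = an augmented fourteenth; enharmonically equal.

Yes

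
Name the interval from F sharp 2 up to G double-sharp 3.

augmented 9th

F to G spans two letter names (F-G), plus an octave — that makes it a ninth of some quality.
F#2 to G##3 spans 15 semitones — one semitone wider than the major ninth (14) — giving an augmented ninth.
(Equivalently, a compound augmented second: an augmented second plus an octave.)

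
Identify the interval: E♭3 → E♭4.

perfect octave

E to E is the same letter name, plus an octave, so the interval is some kind of octave.
Counting semitones, Eb3→Eb4 is 12, which is the perfect octave.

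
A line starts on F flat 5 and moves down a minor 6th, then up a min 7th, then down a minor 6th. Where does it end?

B flat 4

Fb5 down a minor sixth → Ab4 (8 semitones).
Up a minor seventh from Ab4: Gb5 (10 semitones up).
Gb5 down a minor sixth → Bb4 (8 semitones).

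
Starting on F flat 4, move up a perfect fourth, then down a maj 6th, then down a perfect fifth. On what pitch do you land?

Fb4 up a perfect fourth → Bbb4 (5 semitones).
A major sixth down from Bbb4 is Dbb4.
Down a perfect fifth from Dbb4: Gbb3 (7 semitones down).

G double-flat 3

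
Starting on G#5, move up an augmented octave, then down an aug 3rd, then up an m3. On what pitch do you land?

An augmented octave up from G#5 is G##6.
An augmented third down from G##6 is E6.
A minor third up from E6 is G6.

G6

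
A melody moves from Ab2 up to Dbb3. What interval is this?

A to D spans four letter names (A-B-C-D): a fourth.
A perfect fourth would be 5 semitones; Ab2 to Dbb3 is 4, one semitone narrower, so the interval is diminished.

d4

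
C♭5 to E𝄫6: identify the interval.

minor tenth

C to E spans three letter names (C-D-E), plus an octave, so the interval is some kind of tenth.
A major tenth would be 16 semitones, but Cb5 to Ebb6 is 15 — one semitone narrower, making it a minor tenth.
(Equivalently, a compound minor third: a minor third plus an octave.)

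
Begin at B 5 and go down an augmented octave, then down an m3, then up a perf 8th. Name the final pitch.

G 5

An augmented octave down from B5 is Bb4.
Bb4 down a minor third → G4 (3 semitones).
Up a perfect octave from G4: G5 (12 semitones up).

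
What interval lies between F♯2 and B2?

F to B spans four letter names (F-G-A-B) — that makes it a fourth of some quality.
The perfect fourth spans 5 semitones, and F#2 to B2 is exactly 5 semitones — so this is a perfect fourth.

perfect 4th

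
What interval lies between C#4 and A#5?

C to A spans six letter names (C-D-E-F-G-A), plus an octave: a thirteenth.
Counting semitones, C#4→A#5 is 21, which is the major thirteenth.
(Equivalently, a compound major sixth: a major sixth plus an octave.)

major 13th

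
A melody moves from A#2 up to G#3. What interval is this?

minor seventh

A to G spans seven letter names (A-B-C-D-E-F-G) — that makes it a seventh of some quality.
A major seventh would be 11 semitones, but A#2 to G#3 is 10 — one semitone narrower, making it a minor seventh.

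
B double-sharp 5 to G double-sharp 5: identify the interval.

Descending from B##5 to G##5 is the same interval as ascending G##5 to B##5.
G to B spans three letter names (G-A-B): a third.
G##5 to B##5 is 4 semitones, matching the major third exactly, so the quality is major.

major third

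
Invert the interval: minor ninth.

First reduce the compound minor ninth to its simple form, a minor second.
Interval numbers invert to sum to nine: 2 + 7 = 9, so a second inverts to a seventh.
Quality inverts too: minor becomes major. That makes the inversion a major seventh.

major seventh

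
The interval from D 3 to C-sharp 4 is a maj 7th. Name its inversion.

minor second

Inverted interval numbers add to nine, so a seventh pairs with a second (7 + 2 = 9).
The quality also flips — major becomes minor — giving a minor second.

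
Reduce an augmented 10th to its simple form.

Each octave removed subtracts seven from the number: 10 − 7 = 3.
That makes an augmented tenth a compound augmented third — an octave plus an augmented third.

augmented 3rd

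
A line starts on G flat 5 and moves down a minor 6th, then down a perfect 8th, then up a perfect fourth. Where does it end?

E flat 4

Down a minor sixth from Gb5: Bb4 (8 semitones down).
Down a perfect octave from Bb4: Bb3 (12 semitones down).
A perfect fourth up from Bb3 is Eb4.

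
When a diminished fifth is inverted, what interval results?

Interval numbers invert to sum to nine: 5 + 4 = 9, so a fifth inverts to a fourth.
The quality also flips — diminished becomes augmented — giving an augmented fourth.

augmented fourth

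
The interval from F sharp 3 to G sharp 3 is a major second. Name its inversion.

Interval numbers invert to sum to nine: 2 + 7 = 9, so a second inverts to a seventh.
Quality inverts too: major becomes minor. That makes the inversion a minor seventh.

minor seventh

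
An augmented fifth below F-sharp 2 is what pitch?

B-flat 1

Five letter names down from F: B.
An augmented fifth is 8 semitones; 8 semitones down from F#2 gives Bb1.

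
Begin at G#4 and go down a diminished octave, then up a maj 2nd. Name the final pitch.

G#4 down a diminished octave → G##3 (11 semitones).
A major second up from G##3 is A##3.

A##3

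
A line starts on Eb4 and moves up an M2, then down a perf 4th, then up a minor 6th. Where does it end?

Ab4

Up a major second from Eb4: F4 (2 semitones up).
Down a perfect fourth from F4: C4 (5 semitones down).
C4 up a minor sixth → Ab4 (8 semitones).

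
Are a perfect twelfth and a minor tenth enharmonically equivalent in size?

No

A perfect twelfth is 19 semitones but a minor tenth is 15 semitones — different sizes.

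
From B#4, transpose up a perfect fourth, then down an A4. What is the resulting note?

B4

Up a perfect fourth from B#4: E#5 (5 semitones up).
E#5 down an augmented fourth → B4 (6 semitones).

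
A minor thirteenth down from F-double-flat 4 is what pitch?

A-double-flat 2

Six letters down from F (plus an octave) reaches A.
A minor thirteenth spans 20 semitones, so from Fbb4 the target pitch is Abb2.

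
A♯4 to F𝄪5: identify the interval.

major 6th

A to F spans six letter names (A-B-C-D-E-F): a sixth.
The major sixth spans 9 semitones, and A#4 to F##5 is exactly 9 semitones — so this is a major sixth.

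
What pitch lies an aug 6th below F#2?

Ab1

Counting six letter names down from F lands on A.
Moving 10 semitones down from F#2 (the size of an augmented sixth) reaches Ab1.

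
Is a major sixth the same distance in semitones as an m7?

9 semitones (major sixth) vs 10 semitones (minor seventh): not equal.

No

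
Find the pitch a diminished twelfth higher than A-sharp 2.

The twelfth's letter: A up five letter names plus an octave → E.
Moving 18 semitones up from A#2 (the size of a diminished twelfth) reaches E4.

E 4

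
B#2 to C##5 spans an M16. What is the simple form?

Each octave removed subtracts seven from the number: 16 − 14 = 2.
Quality carries through unchanged, so the simple form is a major second.

major 2nd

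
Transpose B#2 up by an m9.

Counting two letter names plus an octave up from B lands on C.
A minor ninth is 13 semitones; 13 semitones up from B#2 gives C#4.

C#4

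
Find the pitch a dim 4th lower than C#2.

Four letter names down from C: G.
Moving 4 semitones down from C#2 (the size of a diminished fourth) reaches G##1.

G##1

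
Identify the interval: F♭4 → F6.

F to F is the same letter name, plus 2 octaves — that makes it a fifteenth of some quality.
Fb4 to F6 spans 25 semitones — one semitone wider than the perfect fifteenth (24) — giving an augmented fifteenth.
(Equivalently, a compound augmented octave: an augmented octave plus an octave.)

A15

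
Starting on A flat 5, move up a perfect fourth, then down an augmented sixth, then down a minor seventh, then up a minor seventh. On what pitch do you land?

F double-flat 5

A perfect fourth up from Ab5 is Db6.
Down an augmented sixth from Db6: Fbb5 (10 semitones down).
Down a minor seventh from Fbb5: Gbb4 (10 semitones down).
A minor seventh up from Gbb4 is Fbb5.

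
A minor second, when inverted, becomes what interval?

Interval numbers invert to sum to nine: 2 + 7 = 9, so a second inverts to a seventh.
And minor becomes major under inversion, so we get a major seventh.

major seventh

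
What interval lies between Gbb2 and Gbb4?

G to G is the same letter name, plus 2 octaves — that makes it a fifteenth of some quality.
Gbb2 to Gbb4 is 24 semitones, matching the perfect fifteenth exactly, so the quality is perfect.
(Equivalently, a compound perfect octave: a perfect octave plus an octave.)

perfect fifteenth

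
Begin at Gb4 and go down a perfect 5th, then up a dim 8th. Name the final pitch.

Cbb5

A perfect fifth down from Gb4 is Cb4.
A diminished octave up from Cb4 is Cbb5.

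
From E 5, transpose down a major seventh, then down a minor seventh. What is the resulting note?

Down a major seventh from E5: F4 (11 semitones down).
Down a minor seventh from F4: G3 (10 semitones down).

G 3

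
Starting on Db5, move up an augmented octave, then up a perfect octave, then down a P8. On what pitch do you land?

Db5 up an augmented octave → D6 (13 semitones).
D6 up a perfect octave → D7 (12 semitones).
D7 down a perfect octave → D6 (12 semitones).

D6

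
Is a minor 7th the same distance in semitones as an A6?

A minor seventh = 10 semitones = an augmented sixth; enharmonically equal.

Yes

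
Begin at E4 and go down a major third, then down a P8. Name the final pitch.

C3

A major third down from E4 is C4.
C4 down a perfect octave → C3 (12 semitones).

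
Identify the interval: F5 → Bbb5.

diminished fourth

F to B spans four letter names (F-G-A-B): a fourth.
A perfect fourth would be 5 semitones; F5 to Bbb5 is 4, one semitone narrower, so the interval is diminished.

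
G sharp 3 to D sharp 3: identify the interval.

perfect 4th

Descending from G#3 to D#3 is the same interval as ascending D#3 to G#3.
D to G spans four letter names (D-E-F-G): a fourth.
The perfect fourth spans 5 semitones, and D#3 to G#3 is exactly 5 semitones — so this is a perfect fourth.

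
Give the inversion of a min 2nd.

Interval numbers invert to sum to nine: 2 + 7 = 9, so a second inverts to a seventh.
And minor becomes major under inversion, so we get a major seventh.

major seventh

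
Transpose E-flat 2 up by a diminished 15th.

The letter stays E (same as the start), shifted two octaves up.
A diminished fifteenth spans 23 semitones, so from Eb2 the target pitch is Ebb4.

E-double-flat 4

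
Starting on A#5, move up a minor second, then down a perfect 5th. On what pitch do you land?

E5

A#5 up a minor second → B5 (1 semitone).
B5 down a perfect fifth → E5 (7 semitones).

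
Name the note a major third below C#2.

Three letter names down from C: A.
Moving 4 semitones down from C#2 (the size of a major third) reaches A1.

A1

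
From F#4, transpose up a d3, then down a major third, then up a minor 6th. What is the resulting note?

F#4 up a diminished third → Ab4 (2 semitones).
A major third down from Ab4 is Fb4.
A minor sixth up from Fb4 is Dbb5.

Dbb5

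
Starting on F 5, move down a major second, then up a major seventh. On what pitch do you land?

A major second down from F5 is Eb5.
A major seventh up from Eb5 is D6.

D 6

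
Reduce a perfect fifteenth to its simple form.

perfect octave

Each octave removed subtracts seven from the number: 15 − 7 = 8.
So a perfect fifteenth is an octave plus a perfect octave. The quality is unchanged.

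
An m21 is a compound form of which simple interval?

Each octave removed subtracts seven from the number: 21 − 14 = 7.
That makes a minor twenty-first a compound minor seventh — 2 octaves plus a minor seventh.

minor seventh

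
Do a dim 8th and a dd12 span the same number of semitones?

11 semitones (diminished octave) vs 17 semitones (doubly diminished twelfth): not equal.

No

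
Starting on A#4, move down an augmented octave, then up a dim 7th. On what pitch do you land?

Gb4

An augmented octave down from A#4 is A3.
A diminished seventh up from A3 is Gb4.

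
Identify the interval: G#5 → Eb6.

G to E spans six letter names (G-A-B-C-D-E) — that makes it a sixth of some quality.
The major sixth is 9 semitones; here we have 7, two semitones narrower: diminished.

d6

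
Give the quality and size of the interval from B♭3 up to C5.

B to C spans two letter names (B-C), plus an octave — that makes it a ninth of some quality.
Bb3 to C5 is 14 semitones, matching the major ninth exactly, so the quality is major.
(Equivalently, a compound major second: a major second plus an octave.)

major 9th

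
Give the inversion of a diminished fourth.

augmented fifth

Inverted interval numbers add to nine, so a fourth pairs with a fifth (4 + 5 = 9).
And diminished becomes augmented under inversion, so we get an augmented fifth.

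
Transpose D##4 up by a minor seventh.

C##5

Seven letter names up from D: C.
A minor seventh is 10 semitones; 10 semitones up from D##4 gives C##5.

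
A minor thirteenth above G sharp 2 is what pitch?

The thirteenth's letter: G up six letter names plus an octave → E.
Moving 20 semitones up from G#2 (the size of a minor thirteenth) reaches E4.

E 4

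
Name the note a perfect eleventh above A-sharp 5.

D-sharp 7

The eleventh's letter: A up four letter names plus an octave → D.
Moving 17 semitones up from A#5 (the size of a perfect eleventh) reaches D#7.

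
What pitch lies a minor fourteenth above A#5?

G#7

The fourteenth's letter: A up seven letter names plus an octave → G.
Moving 22 semitones up from A#5 (the size of a minor fourteenth) reaches G#7.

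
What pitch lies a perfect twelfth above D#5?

A#6

Five letters up from D (plus an octave) reaches A.
A perfect twelfth spans 19 semitones, so from D#5 the target pitch is A#6.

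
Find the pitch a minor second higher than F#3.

G3

The second takes the letter from F up to G.
Moving 1 semitone up from F#3 (the size of a minor second) reaches G3.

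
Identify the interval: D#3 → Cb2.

doubly augmented 9th

Descending from D#3 to Cb2 is the same interval as ascending Cb2 to D#3.
C to D spans two letter names (C-D), plus an octave: a ninth.
The major ninth is 14 semitones; here we have 16, two semitones wider: doubly augmented.
(Equivalently, a compound doubly augmented second: a doubly augmented second plus an octave.)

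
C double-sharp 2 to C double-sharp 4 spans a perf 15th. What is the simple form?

perfect octave

Subtracting seven from the interval number removes an octave: 15 − 7 = 8.
So a perfect fifteenth is an octave plus a perfect octave. The quality is unchanged.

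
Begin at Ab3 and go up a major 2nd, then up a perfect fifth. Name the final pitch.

F4

Ab3 up a major second → Bb3 (2 semitones).
A perfect fifth up from Bb3 is F4.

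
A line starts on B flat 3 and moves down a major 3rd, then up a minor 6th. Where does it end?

E double-flat 4

Bb3 down a major third → Gb3 (4 semitones).
Up a minor sixth from Gb3: Ebb4 (8 semitones up).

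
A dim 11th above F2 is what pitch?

Bbb3

Four letters up from F (plus an octave) reaches B.
Moving 16 semitones up from F2 (the size of a diminished eleventh) reaches Bbb3.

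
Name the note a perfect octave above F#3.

F#4

An octave keeps the letter name F, an octave up from F.
A perfect octave is 12 semitones; 12 semitones up from F#3 gives F#4.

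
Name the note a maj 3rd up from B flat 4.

D 5

Three letter names up from B: D.
A major third is 4 semitones; 4 semitones up from Bb4 gives D5.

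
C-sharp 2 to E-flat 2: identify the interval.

diminished third

C to E spans three letter names (C-D-E), so the interval is some kind of third.
A major third would be 4 semitones; C#2 to Eb2 is 2, two semitones narrower, so the interval is diminished.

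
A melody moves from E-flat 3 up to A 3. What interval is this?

E to A spans four letter names (E-F-G-A), so the interval is some kind of fourth.
A perfect fourth would be 5 semitones; Eb3 to A3 is 6, one semitone wider, so the interval is augmented.

augmented 4th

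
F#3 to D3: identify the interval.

major third

Descending from F#3 to D3 is the same interval as ascending D3 to F#3.
D to F spans three letter names (D-E-F), so the interval is some kind of third.
D3 to F#3 is 4 semitones, matching the major third exactly, so the quality is major.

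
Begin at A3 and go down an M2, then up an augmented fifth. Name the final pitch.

A major second down from A3 is G3.
G3 up an augmented fifth → D#4 (8 semitones).

D#4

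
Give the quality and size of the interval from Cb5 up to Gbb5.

diminished 5th

C to G spans five letter names (C-D-E-F-G): a fifth.
A perfect fifth would be 7 semitones; Cb5 to Gbb5 is 6, one semitone narrower, so the interval is diminished.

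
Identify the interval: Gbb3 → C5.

doubly augmented 11th

G to C spans four letter names (G-A-B-C), plus an octave, so the interval is some kind of eleventh.
A perfect eleventh would be 17 semitones; Gbb3 to C5 is 19, two semitones wider, so the interval is doubly augmented.
(Equivalently, a compound doubly augmented fourth: a doubly augmented fourth plus an octave.)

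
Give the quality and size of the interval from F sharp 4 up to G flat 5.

d9

F to G spans two letter names (F-G), plus an octave, so the interval is some kind of ninth.
F#4 to Gb5 spans 12 semitones — two semitones narrower than the major ninth (14) — giving a diminished ninth.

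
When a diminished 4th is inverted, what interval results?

augmented 5th

Inverted interval numbers add to nine, so a fourth pairs with a fifth (4 + 5 = 9).
The quality also flips — diminished becomes augmented — giving an augmented fifth.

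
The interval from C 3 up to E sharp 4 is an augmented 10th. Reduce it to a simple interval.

Take out an octave (7 from the number): 10 − 7 = 3.
So an augmented tenth is an octave plus an augmented third. The quality is unchanged.

A3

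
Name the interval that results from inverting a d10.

First reduce the compound diminished tenth to its simple form, a diminished third.
Interval numbers invert to sum to nine: 3 + 6 = 9, so a third inverts to a sixth.
The quality also flips — diminished becomes augmented — giving an augmented sixth.

augmented sixth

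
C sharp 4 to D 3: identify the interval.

Descending from C#4 to D3 is the same interval as ascending D3 to C#4.
D to C spans seven letter names (D-E-F-G-A-B-C) — that makes it a seventh of some quality.
D3 to C#4 is 11 semitones, matching the major seventh exactly, so the quality is major.

major seventh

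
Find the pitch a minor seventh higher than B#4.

The seventh takes the letter from B up to A.
Moving 10 semitones up from B#4 (the size of a minor seventh) reaches A#5.

A#5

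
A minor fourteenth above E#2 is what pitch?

D#4

Counting seven letter names plus an octave up from E lands on D.
Moving 22 semitones up from E#2 (the size of a minor fourteenth) reaches D#4.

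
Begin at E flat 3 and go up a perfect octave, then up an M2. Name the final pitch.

F 4

A perfect octave up from Eb3 is Eb4.
Up a major second from Eb4: F4 (2 semitones up).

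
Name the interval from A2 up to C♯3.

A to C spans three letter names (A-B-C) — that makes it a third of some quality.
A2 to C#3 is 4 semitones, matching the major third exactly, so the quality is major.

major third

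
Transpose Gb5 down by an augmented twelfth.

Counting five letter names plus an octave down from G lands on C.
Moving 20 semitones down from Gb5 (the size of an augmented twelfth) reaches Cbb4.

Cbb4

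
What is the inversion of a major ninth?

minor 7th

First reduce the compound major ninth to its simple form, a major second.
Interval numbers invert to sum to nine: 2 + 7 = 9, so a second inverts to a seventh.
And major becomes minor under inversion, so we get a minor seventh.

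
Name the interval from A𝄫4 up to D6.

A to D spans four letter names (A-B-C-D), plus an octave: an eleventh.
The perfect eleventh is 17 semitones; here we have 19, two semitones wider: doubly augmented.
(Equivalently, a compound doubly augmented fourth: a doubly augmented fourth plus an octave.)

doubly augmented eleventh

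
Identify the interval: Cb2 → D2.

C to D spans two letter names (C-D): a second.
A major second would be 2 semitones; Cb2 to D2 is 3, one semitone wider, so the interval is augmented.

augmented 2nd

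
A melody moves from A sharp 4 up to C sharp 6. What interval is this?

A to C spans three letter names (A-B-C), plus an octave — that makes it a tenth of some quality.
A#4 to C#6 is 15 semitones, a half step short of the major tenth (16), so this is minor.
(Equivalently, a compound minor third: a minor third plus an octave.)

minor tenth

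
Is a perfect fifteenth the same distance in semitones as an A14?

Both span 24 semitones: a perfect fifteenth and an augmented fourteenth are the same chromatic distance.

Yes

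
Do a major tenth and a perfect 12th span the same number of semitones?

A major tenth is 16 semitones but a perfect twelfth is 19 semitones — different sizes.

No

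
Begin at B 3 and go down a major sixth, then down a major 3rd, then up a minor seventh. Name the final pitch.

A flat 3

B3 down a major sixth → D3 (9 semitones).
D3 down a major third → Bb2 (4 semitones).
Up a minor seventh from Bb2: Ab3 (10 semitones up).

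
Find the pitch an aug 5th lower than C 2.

F flat 1

Five letter names down from C: F.
Moving 8 semitones down from C2 (the size of an augmented fifth) reaches Fb1.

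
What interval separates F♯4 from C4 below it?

A4

Descending from F#4 to C4 is the same interval as ascending C4 to F#4.
C to F spans four letter names (C-D-E-F): a fourth.
C4 to F#4 spans 6 semitones — one semitone wider than the perfect fourth (5) — giving an augmented fourth.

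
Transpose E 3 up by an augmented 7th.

The seventh takes the letter from E up to D.
An augmented seventh spans 12 semitones, so from E3 the target pitch is D##4.

D double-sharp 4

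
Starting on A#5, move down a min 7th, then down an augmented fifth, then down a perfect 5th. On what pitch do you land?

A3

A minor seventh down from A#5 is B#4.
Down an augmented fifth from B#4: E4 (8 semitones down).
A perfect fifth down from E4 is A3.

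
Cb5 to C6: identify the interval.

augmented 8th

C to C is the same letter name, plus an octave, so the interval is some kind of octave.
The perfect octave is 12 semitones; here we have 13, one semitone wider: augmented.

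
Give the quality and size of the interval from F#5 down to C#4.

Descending from F#5 to C#4 is the same interval as ascending C#4 to F#5.
C to F spans four letter names (C-D-E-F), plus an octave — that makes it an eleventh of some quality.
The perfect eleventh spans 17 semitones, and C#4 to F#5 is exactly 17 semitones — so this is a perfect eleventh.
(Equivalently, a compound perfect fourth: a perfect fourth plus an octave.)

P11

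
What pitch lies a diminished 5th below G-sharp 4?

The fifth takes the letter from G down to C.
Moving 6 semitones down from G#4 (the size of a diminished fifth) reaches C##4.

C-double-sharp 4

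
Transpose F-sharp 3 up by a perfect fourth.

B 3

Four letter names up from F: B.
A perfect fourth is 5 semitones; 5 semitones up from F#3 gives B3.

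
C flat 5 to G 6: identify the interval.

augmented 12th

C to G spans five letter names (C-D-E-F-G), plus an octave: a twelfth.
Cb5 to G6 spans 20 semitones — one semitone wider than the perfect twelfth (19) — giving an augmented twelfth.
(Equivalently, a compound augmented fifth: an augmented fifth plus an octave.)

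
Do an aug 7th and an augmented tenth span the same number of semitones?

No

12 semitones (augmented seventh) vs 17 semitones (augmented tenth): not equal.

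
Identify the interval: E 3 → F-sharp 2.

Descending from E3 to F#2 is the same interval as ascending F#2 to E3.
F to E spans seven letter names (F-G-A-B-C-D-E), so the interval is some kind of seventh.
F#2 to E3 is 10 semitones, a half step short of the major seventh (11), so this is minor.

minor 7th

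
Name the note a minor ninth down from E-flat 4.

The ninth's letter: E down two letter names plus an octave → D.
Moving 13 semitones down from Eb4 (the size of a minor ninth) reaches D3.

D 3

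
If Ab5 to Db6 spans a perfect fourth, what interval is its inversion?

The rule of nine gives the new number: 9 − 4 = 5, so a fourth becomes a fifth.
And perfect stays perfect under inversion, so we get a perfect fifth.

perfect fifth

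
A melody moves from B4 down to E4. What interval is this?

perfect fifth

Descending from B4 to E4 is the same interval as ascending E4 to B4.
E to B spans five letter names (E-F-G-A-B): a fifth.
Counting semitones, E4→B4 is 7, which is the perfect fifth.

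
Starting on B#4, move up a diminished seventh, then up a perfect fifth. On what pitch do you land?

A diminished seventh up from B#4 is A5.
Up a perfect fifth from A5: E6 (7 semitones up).

E6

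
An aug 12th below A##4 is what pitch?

Five letters down from A (plus an octave) reaches D.
An augmented twelfth spans 20 semitones, so from A##4 the target pitch is D#3.

D#3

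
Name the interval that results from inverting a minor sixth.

Inverted interval numbers add to nine, so a sixth pairs with a third (6 + 3 = 9).
Quality inverts too: minor becomes major. That makes the inversion a major third.

M3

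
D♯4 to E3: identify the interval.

Descending from D#4 to E3 is the same interval as ascending E3 to D#4.
E to D spans seven letter names (E-F-G-A-B-C-D), so the interval is some kind of seventh.
E3 to D#4 is 11 semitones, matching the major seventh exactly, so the quality is major.

major seventh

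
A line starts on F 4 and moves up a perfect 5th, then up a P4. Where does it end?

F4 up a perfect fifth → C5 (7 semitones).
Up a perfect fourth from C5: F5 (5 semitones up).

F 5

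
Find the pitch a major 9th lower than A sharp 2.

G sharp 1

The ninth's letter: A down two letter names plus an octave → G.
Moving 14 semitones down from A#2 (the size of a major ninth) reaches G#1.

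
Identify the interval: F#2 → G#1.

minor seventh

Descending from F#2 to G#1 is the same interval as ascending G#1 to F#2.
G to F spans seven letter names (G-A-B-C-D-E-F), so the interval is some kind of seventh.
A major seventh would be 11 semitones, but G#1 to F#2 is 10 — one semitone narrower, making it a minor seventh.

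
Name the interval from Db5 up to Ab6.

perfect twelfth

D to A spans five letter names (D-E-F-G-A), plus an octave, so the interval is some kind of twelfth.
Db5 to Ab6 is 19 semitones, matching the perfect twelfth exactly, so the quality is perfect.
(Equivalently, a compound perfect fifth: a perfect fifth plus an octave.)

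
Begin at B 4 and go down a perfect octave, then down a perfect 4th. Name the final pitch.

B4 down a perfect octave → B3 (12 semitones).
Down a perfect fourth from B3: F#3 (5 semitones down).

F sharp 3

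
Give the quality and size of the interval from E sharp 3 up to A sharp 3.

perfect 4th

E to A spans four letter names (E-F-G-A), so the interval is some kind of fourth.
Counting semitones, E#3→A#3 is 5, which is the perfect fourth.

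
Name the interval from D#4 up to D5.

D to D is the same letter name, plus an octave — that makes it an octave of some quality.
A perfect octave would be 12 semitones; D#4 to D5 is 11, one semitone narrower, so the interval is diminished.

d8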